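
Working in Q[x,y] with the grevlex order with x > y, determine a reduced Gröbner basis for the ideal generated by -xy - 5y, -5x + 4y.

G = {y^{2} + \tfrac{25}{4}y, x - \tfrac{4}{5}y}

f_1 = -xy - 5y, LT = xy.
f_2 = -5x + 4y, LT = x.

S(f_1,f_2): lcm = xy. S = \tfrac{4}{5}y^{2} + 5y.
  leading term y^{2}: no divisor's leading term divides it; move \tfrac{4}{5}y^{2} to the remainder.
  leading term y: no divisor's leading term divides it; move 5y to the remainder.
  remainder \tfrac{4}{5}y^{2} + 5y ≠ 0; add g_3 = \tfrac{4}{5}y^{2} + 5y to the basis.

S(f_1,g_3): lcm = xy^{2}. S = -\tfrac{25}{4}xy + 5y^{2}.
  leading term xy: subtract (\tfrac{25}{4})·f_1 from -\tfrac{25}{4}xy + 5y^{2} → 5y^{2} + \tfrac{125}{4}y
  leading term y^{2}: subtract (\tfrac{25}{4})·g_3 from 5y^{2} + \tfrac{125}{4}y → 0
  remainder 0.

S(f_2,g_3): leading monomials are coprime, so the S-polynomial reduces to 0 (Buchberger's first criterion).
Every S-polynomial of the final basis reduces to 0, so we have a Gröbner basis.
Inter-reduce: drop elements whose leading term is divisible by another's, tail-reduce, and make monic.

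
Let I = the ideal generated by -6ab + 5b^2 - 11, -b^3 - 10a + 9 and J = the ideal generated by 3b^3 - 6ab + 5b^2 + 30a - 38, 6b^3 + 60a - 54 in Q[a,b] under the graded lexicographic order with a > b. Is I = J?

Yes, the ideals are equal.

Equality of ideals is decidable: compute both reduced Gröbner bases (unique for the ordering) and check whether they agree.
Buchberger on the first generating set:
f_1 = -6ab + 5b^2 - 11, LT = ab.
f_2 = -b^3 - 10a + 9, LT = b^3.

S(f_1,f_2): lcm = ab^3. S = -5/6b^4 - 10a^2 + 11/6b^2 + 9a.
  leading term b^4: subtract (5/6b)·f_2 from -5/6b^4 - 10a^2 + 11/6b^2 + 9a → -10a^2 + 25/3ab + 11/6b^2 + 9a - 15/2b
  leading term a^2: no divisor's leading term divides it; move -10a^2 to the remainder.
  leading term ab: subtract (-25/18)·f_1 from 25/3ab + 11/6b^2 + 9a - 15/2b → 79/9b^2 + 9a - 15/2b - 275/18
  leading term b^2: no divisor's leading term divides it; move 79/9b^2 to the remainder.
  leading term a: no divisor's leading term divides it; move 9a to the remainder.
  leading term b: no divisor's leading term divides it; move -15/2b to the remainder.
  leading term 1: no divisor's leading term divides it; move -275/18 to the remainder.
  remainder -10a^2 + 79/9b^2 + 9a - 15/2b - 275/18 ≠ 0; add g_3 = -10a^2 + 79/9b^2 + 9a - 15/2b - 275/18 to the basis.

The other S-polynomials (S(f_1,g_3), S(f_2,g_3)) all reduce to 0 modulo the current basis, so we have a Gröbner basis.
Inter-reduce: drop elements whose leading term is divisible by another's, tail-reduce, and make monic.
Reduced Gröbner basis: {b^3 + 10a - 9, a^2 - 79/90b^2 - 9/10a + 3/4b + 55/36, ab - 5/6b^2 + 11/6}.

Buchberger on the second generating set:
h_1 = 3b^3 - 6ab + 5b^2 + 30a - 38, LT = b^3.
h_2 = 6b^3 + 60a - 54, LT = b^3.

S(h_1,h_2): lcm = b^3. S = -2ab + 5/3b^2 - 11/3.
  leading term ab: no divisor's leading term divides it; move -2ab to the remainder.
  leading term b^2: no divisor's leading term divides it; move 5/3b^2 to the remainder.
  leading term 1: no divisor's leading term divides it; move -11/3 to the remainder.
  remainder -2ab + 5/3b^2 - 11/3 ≠ 0; add k_3 = -2ab + 5/3b^2 - 11/3 to the basis.

S(h_1,k_3): lcm = ab^3. S = 5/6b^4 - 2a^2b + 5/3ab^2 + 10a^2 - 11/6b^2 - 38/3a.
  leading term b^4: subtract (5/18b)·h_1 from 5/6b^4 - 2a^2b + 5/3ab^2 + 10a^2 - 11/6b^2 - 38/3a → -2a^2b + 10/3ab^2 - 25/18b^3 + 10a^2 - 25/3ab - 11/6b^2 - 38/3a + 95/9b
  leading term a^2b: subtract (a)·k_3 from -2a^2b + 10/3ab^2 - 25/18b^3 + 10a^2 - 25/3ab - 11/6b^2 - 38/3a + 95/9b → 5/3ab^2 - 25/18b^3 + 10a^2 - 25/3ab - 11/6b^2 - 9a + 95/9b
  leading term ab^2: subtract (-5/6b)·k_3 from 5/3ab^2 - 25/18b^3 + 10a^2 - 25/3ab - 11/6b^2 - 9a + 95/9b → 10a^2 - 25/3ab - 11/6b^2 - 9a + 15/2b
  leading term a^2: no divisor's leading term divides it; move 10a^2 to the remainder.
  leading term ab: subtract (25/6)·k_3 from -25/3ab - 11/6b^2 - 9a + 15/2b → -79/9b^2 - 9a + 15/2b + 275/18
  leading term b^2: no divisor's leading term divides it; move -79/9b^2 to the remainder.
  leading term a: no divisor's leading term divides it; move -9a to the remainder.
  leading term b: no divisor's leading term divides it; move 15/2b to the remainder.
  leading term 1: no divisor's leading term divides it; move 275/18 to the remainder.
  remainder 10a^2 - 79/9b^2 - 9a + 15/2b + 275/18 ≠ 0; add k_4 = 10a^2 - 79/9b^2 - 9a + 15/2b + 275/18 to the basis.

The other S-polynomials (S(h_2,k_3), S(h_1,k_4), S(h_2,k_4), S(k_3,k_4)) all reduce to 0 modulo the current basis, so we have a Gröbner basis.
Inter-reduce: drop elements whose leading term is divisible by another's, tail-reduce, and make monic.
Reduced Gröbner basis: {b^3 + 10a - 9, a^2 - 79/90b^2 - 9/10a + 3/4b + 55/36, ab - 5/6b^2 + 11/6}.

The two bases agree; hence the ideals are identical.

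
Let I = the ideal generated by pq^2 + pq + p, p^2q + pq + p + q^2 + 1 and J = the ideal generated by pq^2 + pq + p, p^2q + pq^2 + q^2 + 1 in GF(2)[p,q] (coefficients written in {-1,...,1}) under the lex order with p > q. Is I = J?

For a fixed monomial order, each ideal has a unique reduced Gröbner basis; comparing bases decides equality.
Buchberger on the first generating set:
f_1 = pq^2 + pq + p, LT = pq^2.
f_2 = p^2q + pq + p + q^2 + 1, LT = p^2q.

S(f_1,f_2): lcm = p^2q^2. S = p^2q + p^2 + pq^2 + pq + q^3 + q.
  reduce S modulo (f_1, f_2):
  remainder p^2 + pq + q^3 + q^2 + q + 1 ≠ 0; add g_3 = p^2 + pq + q^3 + q^2 + q + 1 to the basis.

S(f_1,g_3): lcm = p^2q^2. S = p^2q + p^2 + pq^3 + q^5 + q^4 + q^3 + q^2.
  reduce S modulo (f_1, f_2, g_3):
  remainder q^5 + q^4 + q^2 + q ≠ 0; add g_4 = q^5 + q^4 + q^2 + q to the basis.

S(f_2,g_3): lcm = p^2q. S = pq^2 + pq + p + q^4 + q^3 + q + 1.
  reduce S modulo (f_1, f_2, g_3, g_4):
  remainder q^4 + q^3 + q + 1 ≠ 0; add g_5 = q^4 + q^3 + q + 1 to the basis.

The other S-polynomials (S(f_1,g_4), S(f_2,g_4), S(g_3,g_4), S(f_1,g_5), S(f_2,g_5), S(g_3,g_5), S(g_4,g_5)) all reduce to 0 modulo the current basis, so we have a Gröbner basis.
Inter-reduce: drop elements whose leading term is divisible by another's, tail-reduce, and make monic.
Reduced Gröbner basis: {p^2 + pq + q^3 + q^2 + q + 1, pq^2 + pq + p, q^4 + q^3 + q + 1}.

Buchberger on the second generating set:
h_1 = pq^2 + pq + p, LT = pq^2.
h_2 = p^2q + pq^2 + q^2 + 1, LT = p^2q.

S(h_1,h_2): lcm = p^2q^2. S = p^2q + p^2 + pq^3 + q^3 + q.
  reduce S modulo (h_1, h_2):
  remainder p^2 + pq + q^3 + q^2 + q + 1 ≠ 0; add k_3 = p^2 + pq + q^3 + q^2 + q + 1 to the basis.

S(h_1,k_3): lcm = p^2q^2. S = p^2q + p^2 + pq^3 + q^5 + q^4 + q^3 + q^2.
  reduce S modulo (h_1, h_2, k_3):
  remainder q^5 + q^4 + q^2 + q ≠ 0; add k_4 = q^5 + q^4 + q^2 + q to the basis.

S(h_2,k_3): lcm = p^2q. S = q^4 + q^3 + q + 1.
  reduce S modulo (h_1, h_2, k_3, k_4):
  remainder q^4 + q^3 + q + 1 ≠ 0; add k_5 = q^4 + q^3 + q + 1 to the basis.

The other S-polynomials (S(h_1,k_4), S(h_2,k_4), S(k_3,k_4), S(h_1,k_5), S(h_2,k_5), S(k_3,k_5), S(k_4,k_5)) all reduce to 0 modulo the current basis, so we have a Gröbner basis.
Inter-reduce: drop elements whose leading term is divisible by another's, tail-reduce, and make monic.
Reduced Gröbner basis: {p^2 + pq + q^3 + q^2 + q + 1, pq^2 + pq + p, q^4 + q^3 + q + 1}.

These coincide, so the ideals are equal.
The same test decides containment: I ⊆ J iff every generator of I reduces to 0 modulo a Gröbner basis of J.

Yes, the ideals are equal.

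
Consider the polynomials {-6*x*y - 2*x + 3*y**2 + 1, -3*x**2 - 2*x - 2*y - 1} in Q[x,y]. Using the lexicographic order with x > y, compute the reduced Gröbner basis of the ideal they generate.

G = {x + 9/8*y**3 + 33/8*y**2 + 23/8*y + 7/8, y**4 + 4*y**3 + 38/9*y**2 + 44/27*y + 11/27}

f_1 = -6*x*y - 2*x + 3*y**2 + 1, LT = x*y.
f_2 = -3*x**2 - 2*x - 2*y - 1, LT = x**2.

S(f_1,f_2): lcm = x**2*y. S = 1/3*x**2 - 1/2*x*y**2 - 2/3*x*y - 1/6*x - 2/3*y**2 - 1/3*y.
  reduce S modulo (f_1, f_2):
  remainder -2/9*x - 1/4*y**3 - 11/12*y**2 - 23/36*y - 7/36 ≠ 0; add g_3 = -2/9*x - 1/4*y**3 - 11/12*y**2 - 23/36*y - 7/36 to the basis.

S(f_1,g_3): lcm = x*y. S = 1/3*x - 9/8*y**4 - 33/8*y**3 - 27/8*y**2 - 7/8*y - 1/6.
  reduce S modulo (f_1, f_2, g_3):
  remainder -9/8*y**4 - 9/2*y**3 - 19/4*y**2 - 11/6*y - 11/24 ≠ 0; add g_4 = -9/8*y**4 - 9/2*y**3 - 19/4*y**2 - 11/6*y - 11/24 to the basis.

The other S-polynomials (S(f_2,g_3), S(f_1,g_4), S(f_2,g_4), S(g_3,g_4)) all reduce to 0 modulo the current basis, so we have a Gröbner basis.
Inter-reduce: drop elements whose leading term is divisible by another's, tail-reduce, and make monic.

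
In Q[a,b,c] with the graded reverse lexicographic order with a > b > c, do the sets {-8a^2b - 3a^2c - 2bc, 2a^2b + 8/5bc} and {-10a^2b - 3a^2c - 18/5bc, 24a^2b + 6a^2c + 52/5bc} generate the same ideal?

Equality of ideals is decidable: compute both reduced Gröbner bases (unique for the ordering) and check whether they agree.
Buchberger on the first generating set:
f_1 = -8a^2b - 3a^2c - 2bc, LT = a^2b.
f_2 = 2a^2b + 8/5bc, LT = a^2b.

S(f_1,f_2): lcm = a^2b. S = 3/8a^2c - 11/20bc.
  reduce S modulo (f_1, f_2):
  remainder 3/8a^2c - 11/20bc ≠ 0; add g_3 = 3/8a^2c - 11/20bc to the basis.

S(f_1,g_3): lcm = a^2bc. S = 3/8a^2c^2 + 22/15b^2c + 1/4bc^2.
  reduce S modulo (f_1, f_2, g_3):
  remainder 22/15b^2c + 4/5bc^2 ≠ 0; add g_4 = 22/15b^2c + 4/5bc^2 to the basis.

The other S-polynomials (S(f_2,g_3), S(f_1,g_4), S(f_2,g_4), S(g_3,g_4)) all reduce to 0 modulo the current basis, so we have a Gröbner basis.
Inter-reduce: drop elements whose leading term is divisible by another's, tail-reduce, and make monic.
Reduced Gröbner basis: {a^2b + 4/5bc, a^2c - 22/15bc, b^2c + 6/11bc^2}.

Buchberger on the second generating set:
h_1 = -10a^2b - 3a^2c - 18/5bc, LT = a^2b.
h_2 = 24a^2b + 6a^2c + 52/5bc, LT = a^2b.

S(h_1,h_2): lcm = a^2b. S = 1/20a^2c - 11/150bc.
  reduce S modulo (h_1, h_2):
  remainder 1/20a^2c - 11/150bc ≠ 0; add k_3 = 1/20a^2c - 11/150bc to the basis.

S(h_1,k_3): lcm = a^2bc. S = 3/10a^2c^2 + 22/15b^2c + 9/25bc^2.
  reduce S modulo (h_1, h_2, k_3):
  remainder 22/15b^2c + 4/5bc^2 ≠ 0; add k_4 = 22/15b^2c + 4/5bc^2 to the basis.

The other S-polynomials (S(h_2,k_3), S(h_1,k_4), S(h_2,k_4), S(k_3,k_4)) all reduce to 0 modulo the current basis, so we have a Gröbner basis.
Inter-reduce: drop elements whose leading term is divisible by another's, tail-reduce, and make monic.
Reduced Gröbner basis: {a^2b + 4/5bc, a^2c - 22/15bc, b^2c + 6/11bc^2}.

These coincide, so the ideals are equal.

Yes, the ideals are equal.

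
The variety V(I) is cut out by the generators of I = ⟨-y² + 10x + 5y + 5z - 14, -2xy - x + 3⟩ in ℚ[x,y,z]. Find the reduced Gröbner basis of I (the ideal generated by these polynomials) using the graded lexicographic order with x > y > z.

G = {x² + ½xz - 67/40x - 3/20y + 33/40, xy + ½x - 3/2, y² - 10x - 5y - 5z + 14}

This is the nonlinear analogue of row-reducing a linear system.

f_1 = -y² + 10x + 5y + 5z - 14, LT = y².
f_2 = -2xy - x + 3, LT = xy.

S(f_1,f_2): lcm = xy². S = -10x² - 11/2xy - 5xz + 14x + 3/2y.
  reduce S modulo (f_1, f_2):
  remainder -10x² - 5xz + 67/4x + 3/2y - 33/4 ≠ 0; add g_3 = -10x² - 5xz + 67/4x + 3/2y - 33/4 to the basis.

The other S-polynomials (S(f_1,g_3), S(f_2,g_3)) all reduce to 0 modulo the current basis, so we have a Gröbner basis.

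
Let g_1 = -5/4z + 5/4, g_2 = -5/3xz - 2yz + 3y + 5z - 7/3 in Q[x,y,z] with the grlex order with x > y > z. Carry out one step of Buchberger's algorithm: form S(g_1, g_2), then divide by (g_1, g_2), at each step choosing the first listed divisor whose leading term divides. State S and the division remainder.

S(g_1, g_2) = -6/5yz - x + 9/5y + 3z - 7/5; remainder on division = -x + 3/5y + 8/5.

lcm(LM(g_1), LM(g_2)) = xz.
S = (lcm/LT(g_1))·g_1 − (lcm/LT(g_2))·g_2 = -6/5yz - x + 9/5y + 3z - 7/5.
Reduce S modulo (g_1, g_2) in that order:
  leading term yz: subtract (24/25y)·g_1 from -6/5yz - x + 9/5y + 3z - 7/5 → -x + 3/5y + 3z - 7/5
  leading term x: no divisor's leading term divides it; move -x to the remainder.
  leading term y: no divisor's leading term divides it; move 3/5y to the remainder.
  leading term z: subtract (-12/5)·g_1 from 3z - 7/5 → 8/5
  leading term 1: no divisor's leading term divides it; move 8/5 to the remainder.
The remainder -x + 3/5y + 8/5 is nonzero, so it would be added as the next basis element.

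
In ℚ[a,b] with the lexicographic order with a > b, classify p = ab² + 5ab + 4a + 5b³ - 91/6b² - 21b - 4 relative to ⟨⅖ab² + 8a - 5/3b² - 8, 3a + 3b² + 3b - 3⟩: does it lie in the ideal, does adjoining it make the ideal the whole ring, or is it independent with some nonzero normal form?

First compute the reduced Gröbner basis of I by Buchberger's algorithm.
f_1 = ⅖ab² + 8a - 5/3b² - 8, LT = ab².
f_2 = 3a + 3b² + 3b - 3, LT = a.

S(f_1,f_2): lcm = ab². S = 20a - b⁴ - b³ - 19/6b² - 20.
  leading term a: subtract (20/3)·f_2 from 20a - b⁴ - b³ - 19/6b² - 20 → -b⁴ - b³ - 139/6b² - 20b
  leading term b⁴: no divisor's leading term divides it; move -b⁴ to the remainder.
  leading term b³: no divisor's leading term divides it; move -b³ to the remainder.
  leading term b²: no divisor's leading term divides it; move -139/6b² to the remainder.
  leading term b: no divisor's leading term divides it; move -20b to the remainder.
  remainder -b⁴ - b³ - 139/6b² - 20b ≠ 0; add h_3 = -b⁴ - b³ - 139/6b² - 20b to the basis.

S(f_1,h_3): lcm = ab⁴. S = -ab³ - 19/6ab² - 20ab - 25/6b⁴ - 20b².
  leading term ab³: subtract (-5/2b)·f_1 from -ab³ - 19/6ab² - 20ab - 25/6b⁴ - 20b² → -19/6ab² - 25/6b⁴ - 25/6b³ - 20b² - 20b
  leading term ab²: subtract (-95/12)·f_1 from -19/6ab² - 25/6b⁴ - 25/6b³ - 20b² - 20b → 190/3a - 25/6b⁴ - 25/6b³ - 1195/36b² - 20b - 190/3
  leading term a: subtract (190/9)·f_2 from 190/3a - 25/6b⁴ - 25/6b³ - 1195/36b² - 20b - 190/3 → -25/6b⁴ - 25/6b³ - 3475/36b² - 250/3b
  leading term b⁴: subtract (25/6)·h_3 from -25/6b⁴ - 25/6b³ - 3475/36b² - 250/3b → 0
  remainder 0.

S(f_2,h_3): leading monomials are coprime, so the S-polynomial reduces to 0 (Buchberger's first criterion).
Every S-polynomial of the final basis reduces to 0, so we have a Gröbner basis.
Inter-reduce: drop elements whose leading term is divisible by another's, tail-reduce, and make monic.
Reduced Gröbner basis: {a + b² + b - 1, b⁴ + b³ + 139/6b² + 20b}.
Label its elements g_1 = a + b² + b - 1, g_2 = b⁴ + b³ + 139/6b² + 20b.

Reduce p = ab² + 5ab + 4a + 5b³ - 91/6b² - 21b - 4 modulo G:
  leading term ab²: subtract (b²)·g_1 from ab² + 5ab + 4a + 5b³ - 91/6b² - 21b - 4 → 5ab + 4a - b⁴ + 4b³ - 85/6b² - 21b - 4
  leading term ab: subtract (5b)·g_1 from 5ab + 4a - b⁴ + 4b³ - 85/6b² - 21b - 4 → 4a - b⁴ - b³ - 115/6b² - 16b - 4
  leading term a: subtract (4)·g_1 from 4a - b⁴ - b³ - 115/6b² - 16b - 4 → -b⁴ - b³ - 139/6b² - 20b
  leading term b⁴: subtract (-1)·g_2 from -b⁴ - b³ - 139/6b² - 20b → 0
  normal form = 0.
Since the normal form is 0, p ∈ I.

ab² + 5ab + 4a + 5b³ - 91/6b² - 21b - 4 lies in I (it reduces to 0).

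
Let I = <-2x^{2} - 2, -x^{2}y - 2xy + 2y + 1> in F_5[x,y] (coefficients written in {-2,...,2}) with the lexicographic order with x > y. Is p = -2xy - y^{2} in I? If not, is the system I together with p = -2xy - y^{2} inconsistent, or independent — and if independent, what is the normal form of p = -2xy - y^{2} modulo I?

-2xy - y^{2} is independent of I; its normal form modulo I is -y + 1.

First compute the reduced Gröbner basis of I by Buchberger's algorithm.
f_1 = -2x^{2} - 2, LT = x^{2}.
f_2 = -x^{2}y - 2xy + 2y + 1, LT = x^{2}y.

S(f_1,f_2): lcm = x^{2}y. S = -2xy - 2y + 1.
  leading term xy: no divisor's leading term divides it; move -2xy to the remainder.
  leading term y: no divisor's leading term divides it; move -2y to the remainder.
  leading term 1: no divisor's leading term divides it; move 1 to the remainder.
  remainder -2xy - 2y + 1 ≠ 0; add h_3 = -2xy - 2y + 1 to the basis.

S(f_1,h_3): lcm = x^{2}y. S = -xy - 2x + y.
  leading term xy: subtract (-2)·h_3 from -xy - 2x + y → -2x + 2y + 2
  leading term x: no divisor's leading term divides it; move -2x to the remainder.
  leading term y: no divisor's leading term divides it; move 2y to the remainder.
  leading term 1: no divisor's leading term divides it; move 2 to the remainder.
  remainder -2x + 2y + 2 ≠ 0; add h_4 = -2x + 2y + 2 to the basis.

S(f_2,h_4): lcm = x^{2}y. S = xy^{2} - 2xy - 2y - 1.
  leading term xy^{2}: subtract (2y)·h_3 from xy^{2} - 2xy - 2y - 1 → -2xy - y^{2} + y - 1
  leading term xy: subtract (1)·h_3 from -2xy - y^{2} + y - 1 → -y^{2} - 2y - 2
  leading term y^{2}: no divisor's leading term divides it; move -y^{2} to the remainder.
  leading term y: no divisor's leading term divides it; move -2y to the remainder.
  leading term 1: no divisor's leading term divides it; move -2 to the remainder.
  remainder -y^{2} - 2y - 2 ≠ 0; add h_5 = -y^{2} - 2y - 2 to the basis.

The other S-polynomials (S(f_2,h_3), S(f_1,h_4), S(h_3,h_4), S(f_1,h_5), S(f_2,h_5), S(h_3,h_5), S(h_4,h_5)) all reduce to 0 modulo the current basis, so we have a Gröbner basis.
Inter-reduce: drop elements whose leading term is divisible by another's, tail-reduce, and make monic.
Reduced Gröbner basis: {x - y - 1, y^{2} + 2y + 2}.
Label its elements g_1 = x - y - 1, g_2 = y^{2} + 2y + 2.

Reduce p = -2xy - y^{2} modulo G:
  leading term xy: subtract (-2y)·g_1 from -2xy - y^{2} → 2y^{2} - 2y
  leading term y^{2}: subtract (2)·g_2 from 2y^{2} - 2y → -y + 1
  leading term y: no divisor's leading term divides it; move -y to the remainder.
  leading term 1: no divisor's leading term divides it; move 1 to the remainder.
  normal form = -y + 1.
The normal form is nonzero, so p ∉ I. Since p minus its normal form lies in I, I + (p) = I + (r) where r = -y + 1; decide whether this ideal is the whole ring.
Run Buchberger on G together with r (pairs among the g_i already reduce to 0 since G is a Gröbner basis):
g_1 = x - y - 1, LT = x.
g_2 = y^{2} + 2y + 2, LT = y^{2}.
r = -y + 1, LT = y.

The S-polynomials (S(g_1,g_2), S(g_1,r), S(g_2,r)) all reduce to 0 modulo the current basis, so we have a Gröbner basis.
Inter-reduce: drop elements whose leading term is divisible by another's, tail-reduce, and make monic.
Reduced Gröbner basis: {x - 2, y - 1}.
The reduced Gröbner basis of I + (p) is {x - 2, y - 1} ≠ {1}, a proper ideal, so the enlarged system stays consistent: p is independent of I, with normal form -y + 1.

Ideal membership is decidable via reduction modulo a Gröbner basis.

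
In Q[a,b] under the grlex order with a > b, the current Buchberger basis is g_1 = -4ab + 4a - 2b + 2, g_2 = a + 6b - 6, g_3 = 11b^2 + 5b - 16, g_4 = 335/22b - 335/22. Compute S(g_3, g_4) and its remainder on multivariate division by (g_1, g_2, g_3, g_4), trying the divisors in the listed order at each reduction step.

lcm(LM(g_3), LM(g_4)) = b^2.
S = (lcm/LT(g_3))·g_3 − (lcm/LT(g_4))·g_4 = 16/11b - 16/11.
Reduce S modulo (g_1, g_2, g_3, g_4) in that order:
  leading term b: subtract (32/335)·g_4 from 16/11b - 16/11 → 0
The remainder is 0, so this S-polynomial contributes no new basis element.
An S-polynomial is built so that the two leading terms cancel; whether anything survives reduction is exactly the Gröbner-basis criterion.

S(g_3, g_4) = 16/11b - 16/11; remainder on division = 0.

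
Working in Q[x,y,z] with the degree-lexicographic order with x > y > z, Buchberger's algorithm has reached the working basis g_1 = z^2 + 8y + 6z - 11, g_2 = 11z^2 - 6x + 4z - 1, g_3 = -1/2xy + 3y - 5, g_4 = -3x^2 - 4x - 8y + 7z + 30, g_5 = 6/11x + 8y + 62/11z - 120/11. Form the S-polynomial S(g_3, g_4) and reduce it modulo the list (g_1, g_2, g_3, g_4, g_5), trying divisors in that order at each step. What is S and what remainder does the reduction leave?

S(g_3, g_4) = -22/3xy - 8/3y^2 + 7/3yz + 10x + 10y; remainder on division = -8/3y^2 + 7/3yz - 542/3y - 310/3z + 820/3.

lcm(LM(g_3), LM(g_4)) = x^2y.
S = (lcm/LT(g_3))·g_3 − (lcm/LT(g_4))·g_4 = -22/3xy - 8/3y^2 + 7/3yz + 10x + 10y.
Reduce S modulo (g_1, g_2, g_3, g_4, g_5) in that order:
  leading term xy: subtract (44/3)·g_3 from -22/3xy - 8/3y^2 + 7/3yz + 10x + 10y → -8/3y^2 + 7/3yz + 10x - 34y + 220/3
  leading term y^2: no divisor's leading term divides it; move -8/3y^2 to the remainder.
  leading term yz: no divisor's leading term divides it; move 7/3yz to the remainder.
  leading term x: subtract (55/3)·g_5 from 10x - 34y + 220/3 → -542/3y - 310/3z + 820/3
  leading term y: no divisor's leading term divides it; move -542/3y to the remainder.
  leading term z: no divisor's leading term divides it; move -310/3z to the remainder.
  leading term 1: no divisor's leading term divides it; move 820/3 to the remainder.
The remainder -8/3y^2 + 7/3yz - 542/3y - 310/3z + 820/3 is nonzero, so it would be added as the next basis element.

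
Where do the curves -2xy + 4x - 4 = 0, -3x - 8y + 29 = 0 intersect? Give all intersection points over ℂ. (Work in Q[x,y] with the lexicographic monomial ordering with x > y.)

{(16/3, 13/8), (-1, 4)}

Compute a lex Gröbner basis by Buchberger's algorithm.
f_1 = -2xy + 4x - 4, LT = xy.
f_2 = -3x - 8y + 29, LT = x.

S(f_1,f_2): lcm = xy. S = -2x - 8/3y^2 + 29/3y + 2.
  leading term x: subtract (2/3)·f_2 from -2x - 8/3y^2 + 29/3y + 2 → -8/3y^2 + 15y - 52/3
  leading term y^2: no divisor's leading term divides it; move -8/3y^2 to the remainder.
  leading term y: no divisor's leading term divides it; move 15y to the remainder.
  leading term 1: no divisor's leading term divides it; move -52/3 to the remainder.
  remainder -8/3y^2 + 15y - 52/3 ≠ 0; add h_3 = -8/3y^2 + 15y - 52/3 to the basis.

S(f_1,h_3): lcm = xy^2. S = 29/8xy - 13/2x + 2y.
  leading term xy: subtract (-29/16)·f_1 from 29/8xy - 13/2x + 2y → 3/4x + 2y - 29/4
  leading term x: subtract (-1/4)·f_2 from 3/4x + 2y - 29/4 → 0
  remainder 0.

S(f_2,h_3): leading monomials are coprime, so the S-polynomial reduces to 0 (Buchberger's first criterion).
Every S-polynomial of the final basis reduces to 0, so we have a Gröbner basis.
Inter-reduce: drop elements whose leading term is divisible by another's, tail-reduce, and make monic.
Reduced Gröbner basis: {x + 8/3y - 29/3, y^2 - 45/8y + 13/2}.

Since the basis is lex-ordered, y^2 - 45/8y + 13/2 is univariate in y. Its roots are {13/8, 4}. Back-substituting each root into the other basis elements fixes the other coordinates.
  y = 13/8: the earlier basis element becomes x - 16/3 = 0, giving x = 16/3 — point (16/3, 13/8).
  y = 4: the earlier basis element becomes x + 1 = 0, giving x = -1 — point (-1, 4).
Each listed point satisfies every original equation (direct substitution).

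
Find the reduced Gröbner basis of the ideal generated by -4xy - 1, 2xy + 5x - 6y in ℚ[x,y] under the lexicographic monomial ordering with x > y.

G = {x - 6/5y - 1/10, y² + 1/12y + 5/24}

f_1 = -4xy - 1, LT = xy.
f_2 = 2xy + 5x - 6y, LT = xy.

S(f_1,f_2): lcm = xy. S = -5/2x + 3y + ¼.
  reduce S modulo (f_1, f_2):
  remainder -5/2x + 3y + ¼ ≠ 0; add g_3 = -5/2x + 3y + ¼ to the basis.

S(f_1,g_3): lcm = xy. S = 6/5y² + 1/10y + ¼.
  reduce S modulo (f_1, f_2, g_3):
  remainder 6/5y² + 1/10y + ¼ ≠ 0; add g_4 = 6/5y² + 1/10y + ¼ to the basis.

The other S-polynomials (S(f_2,g_3), S(f_1,g_4), S(f_2,g_4), S(g_3,g_4)) all reduce to 0 modulo the current basis, so we have a Gröbner basis.
Inter-reduce: drop elements whose leading term is divisible by another's, tail-reduce, and make monic.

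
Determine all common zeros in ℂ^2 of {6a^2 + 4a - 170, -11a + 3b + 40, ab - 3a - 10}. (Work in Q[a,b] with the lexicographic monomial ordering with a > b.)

Compute a lex Gröbner basis by Buchberger's algorithm.
f_1 = 6a^2 + 4a - 170, LT = a^2.
f_2 = -11a + 3b + 40, LT = a.
f_3 = ab - 3a - 10, LT = ab.

S(f_1,f_2): lcm = a^2. S = 3/11ab + 142/33a - 85/3.
  reduce S modulo (f_1, f_2, f_3):
  remainder 9/121b^2 + 262/121b - 1535/121 ≠ 0; add h_4 = 9/121b^2 + 262/121b - 1535/121 to the basis.

S(f_1,f_3): lcm = a^2b. S = 3a^2 + 2/3ab + 10a - 85/3b.
  reduce S modulo (f_1, f_2, f_3, h_4):
  remainder -2873/99b + 14365/99 ≠ 0; add h_5 = -2873/99b + 14365/99 to the basis.

The other S-polynomials (S(f_2,f_3), S(f_1,h_4), S(f_2,h_4), S(f_3,h_4), S(f_1,h_5), S(f_2,h_5), S(f_3,h_5), S(h_4,h_5)) all reduce to 0 modulo the current basis, so we have a Gröbner basis.
Inter-reduce: drop elements whose leading term is divisible by another's, tail-reduce, and make monic.
Reduced Gröbner basis: {a - 5, b - 5}.

The lex basis is triangular: the last element involves only b. Solving b - 5 = 0 gives b ∈ {5}; substituting each value into the earlier elements determines the remaining variables.
  b = 5: the earlier basis element becomes a - 5 = 0, giving a = 5 — point (5, 5).

{(5, 5)}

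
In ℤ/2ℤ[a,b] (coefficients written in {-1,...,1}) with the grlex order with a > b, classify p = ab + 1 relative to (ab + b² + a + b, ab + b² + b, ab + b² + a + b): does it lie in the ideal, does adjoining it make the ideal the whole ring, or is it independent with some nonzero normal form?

First compute the reduced Gröbner basis of I by Buchberger's algorithm.
f_1 = ab + b² + a + b, LT = ab.
f_2 = ab + b² + b, LT = ab.
f_3 = ab + b² + a + b, LT = ab.

S(f_1,f_2): lcm = ab. S = a.
  reduce S modulo (f_1, f_2, f_3):
  remainder a ≠ 0; add h_4 = a to the basis.

S(f_1,h_4): lcm = ab. S = b² + a + b.
  reduce S modulo (f_1, f_2, f_3, h_4):
  remainder b² + b ≠ 0; add h_5 = b² + b to the basis.

The other S-polynomials (S(f_1,f_3), S(f_2,f_3), S(f_2,h_4), S(f_3,h_4), S(f_1,h_5), S(f_2,h_5), S(f_3,h_5), S(h_4,h_5)) all reduce to 0 modulo the current basis, so we have a Gröbner basis.
Inter-reduce: drop elements whose leading term is divisible by another's, tail-reduce, and make monic.
Reduced Gröbner basis: {b² + b, a}.
Label its elements g_1 = b² + b, g_2 = a.

Reduce p = ab + 1 modulo G:
  leading term ab: subtract (b)·g_2 from ab + 1 → 1
  leading term 1: no divisor's leading term divides it; move 1 to the remainder.
  normal form = 1.
The normal form is nonzero, so p ∉ I. Since p minus its normal form lies in I, I + (p) = I + (r) where r = 1; decide whether this ideal is the whole ring.
Here r = 1 is a nonzero constant, hence a unit: 1 ∈ I + (p), the Gröbner basis of I + (p) is {1}, and the enlarged system has no common solution — adjoining p is inconsistent.

Adjoining ab + 1 makes the ideal the whole ring: the system is inconsistent.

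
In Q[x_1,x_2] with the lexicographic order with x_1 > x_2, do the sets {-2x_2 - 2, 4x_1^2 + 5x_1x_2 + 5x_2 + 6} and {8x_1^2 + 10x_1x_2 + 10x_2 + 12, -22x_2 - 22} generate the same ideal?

Yes, the ideals are equal.

Since reduced Gröbner bases are canonical representatives of ideals under a given ordering, it suffices to compute and compare them.
Buchberger on the first generating set:
f_1 = -2x_2 - 2, LT = x_2.
f_2 = 4x_1^2 + 5x_1x_2 + 5x_2 + 6, LT = x_1^2.

The S-polynomials (S(f_1,f_2)) all reduce to 0 modulo the current basis, so we have a Gröbner basis.
Inter-reduce: drop elements whose leading term is divisible by another's, tail-reduce, and make monic.
Reduced Gröbner basis: {x_1^2 - 5/4x_1 + 1/4, x_2 + 1}.

Buchberger on the second generating set:
h_1 = 8x_1^2 + 10x_1x_2 + 10x_2 + 12, LT = x_1^2.
h_2 = -22x_2 - 22, LT = x_2.

The S-polynomials (S(h_1,h_2)) all reduce to 0 modulo the current basis, so we have a Gröbner basis.
Inter-reduce: drop elements whose leading term is divisible by another's, tail-reduce, and make monic.
Reduced Gröbner basis: {x_1^2 - 5/4x_1 + 1/4, x_2 + 1}.

The two bases agree; hence the ideals are identical.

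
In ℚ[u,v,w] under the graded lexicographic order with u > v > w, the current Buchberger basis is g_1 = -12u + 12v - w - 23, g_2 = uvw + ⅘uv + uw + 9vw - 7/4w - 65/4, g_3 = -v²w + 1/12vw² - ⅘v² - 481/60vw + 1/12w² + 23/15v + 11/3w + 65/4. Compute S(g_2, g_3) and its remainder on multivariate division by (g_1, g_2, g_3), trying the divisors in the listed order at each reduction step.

lcm(LM(g_2), LM(g_3)) = uv²w.
S = (lcm/LT(g_2))·g_2 − (lcm/LT(g_3))·g_3 = 1/12uvw² - 421/60uvw + 1/12uw² + 9v²w + 23/15uv + 11/3uw - 7/4vw + 65/4u - 65/4v.
Reduce S modulo (g_1, g_2, g_3) in that order:
  leading term uvw²: subtract (-1/144vw²)·g_1 from 1/12uvw² - 421/60uvw + 1/12uw² + 9v²w + 23/15uv + 11/3uw - 7/4vw + 65/4u - 65/4v → 1/12v²w² - 1/144vw³ - 421/60uvw + 1/12uw² + 9v²w - 23/144vw² + 23/15uv + 11/3uw - 7/4vw + 65/4u - 65/4v
  leading term v²w²: subtract (-1/12w)·g_3 from 1/12v²w² - 1/144vw³ - 421/60uvw + 1/12uw² + 9v²w - 23/144vw² + 23/15uv + 11/3uw - 7/4vw + 65/4u - 65/4v → -421/60uvw + 1/12uw² + 134/15v²w - 149/180vw² + 1/144w³ + 23/15uv + 11/3uw - 73/45vw + 11/36w² + 65/4u - 65/4v + 65/48w
  leading term uvw: subtract (421/720vw)·g_1 from -421/60uvw + 1/12uw² + 134/15v²w - 149/180vw² + 1/144w³ + 23/15uv + 11/3uw - 73/45vw + 11/36w² + 65/4u - 65/4v + 65/48w → 1/12uw² + 23/12v²w - 35/144vw² + 1/144w³ + 23/15uv + 11/3uw + 1703/144vw + 11/36w² + 65/4u - 65/4v + 65/48w
  leading term uw²: subtract (-1/144w²)·g_1 from 1/12uw² + 23/12v²w - 35/144vw² + 1/144w³ + 23/15uv + 11/3uw + 1703/144vw + 11/36w² + 65/4u - 65/4v + 65/48w → 23/12v²w - 23/144vw² + 23/15uv + 11/3uw + 1703/144vw + 7/48w² + 65/4u - 65/4v + 65/48w
  leading term v²w: subtract (-23/12)·g_3 from 23/12v²w - 23/144vw² + 23/15uv + 11/3uw + 1703/144vw + 7/48w² + 65/4u - 65/4v + 65/48w → 23/15uv + 11/3uw - 23/15v² - 637/180vw + 11/36w² + 65/4u - 599/45v + 1207/144w + 1495/48
  leading term uv: subtract (-23/180v)·g_1 from 23/15uv + 11/3uw - 23/15v² - 637/180vw + 11/36w² + 65/4u - 599/45v + 1207/144w + 1495/48 → 11/3uw - 11/3vw + 11/36w² + 65/4u - 65/4v + 1207/144w + 1495/48
  leading term uw: subtract (-11/36w)·g_1 from 11/3uw - 11/3vw + 11/36w² + 65/4u - 65/4v + 1207/144w + 1495/48 → 65/4u - 65/4v + 65/48w + 1495/48
  leading term u: subtract (-65/48)·g_1 from 65/4u - 65/4v + 65/48w + 1495/48 → 0
The remainder is 0, so this S-polynomial contributes no new basis element.

S(g_2, g_3) = 1/12uvw² - 421/60uvw + 1/12uw² + 9v²w + 23/15uv + 11/3uw - 7/4vw + 65/4u - 65/4v; remainder on division = 0.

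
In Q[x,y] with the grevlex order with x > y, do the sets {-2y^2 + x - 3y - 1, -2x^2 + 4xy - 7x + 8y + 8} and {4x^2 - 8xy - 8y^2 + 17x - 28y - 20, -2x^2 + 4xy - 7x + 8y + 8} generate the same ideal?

No, the ideals differ.

For a fixed monomial order, each ideal has a unique reduced Gröbner basis; comparing bases decides equality.
Buchberger on the first generating set:
f_1 = -2y^2 + x - 3y - 1, LT = y^2.
f_2 = -2x^2 + 4xy - 7x + 8y + 8, LT = x^2.

The S-polynomials (S(f_1,f_2)) all reduce to 0 modulo the current basis, so we have a Gröbner basis.
Inter-reduce: drop elements whose leading term is divisible by another's, tail-reduce, and make monic.
Reduced Gröbner basis: {x^2 - 2xy + 7/2x - 4y - 4, y^2 - 1/2x + 3/2y + 1/2}.

Buchberger on the second generating set:
h_1 = 4x^2 - 8xy - 8y^2 + 17x - 28y - 20, LT = x^2.
h_2 = -2x^2 + 4xy - 7x + 8y + 8, LT = x^2.

S(h_1,h_2): lcm = x^2. S = -2y^2 + 3/4x - 3y - 1.
  leading term y^2: no divisor's leading term divides it; move -2y^2 to the remainder.
  leading term x: no divisor's leading term divides it; move 3/4x to the remainder.
  leading term y: no divisor's leading term divides it; move -3y to the remainder.
  leading term 1: no divisor's leading term divides it; move -1 to the remainder.
  remainder -2y^2 + 3/4x - 3y - 1 ≠ 0; add k_3 = -2y^2 + 3/4x - 3y - 1 to the basis.

The other S-polynomials (S(h_1,k_3), S(h_2,k_3)) all reduce to 0 modulo the current basis, so we have a Gröbner basis.
Inter-reduce: drop elements whose leading term is divisible by another's, tail-reduce, and make monic.
Reduced Gröbner basis: {x^2 - 2xy + 7/2x - 4y - 4, y^2 - 3/8x + 3/2y + 1/2}.

The bases are distinct; the ideals are different.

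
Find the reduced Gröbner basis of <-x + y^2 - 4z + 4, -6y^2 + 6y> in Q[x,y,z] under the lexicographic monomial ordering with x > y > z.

Buchberger's algorithm terminates because the ascending chain of leading-term ideals stabilizes.

f_1 = -x + y^2 - 4z + 4, LT = x.
f_2 = -6y^2 + 6y, LT = y^2.

The S-polynomials (S(f_1,f_2)) all reduce to 0 modulo the current basis, so we have a Gröbner basis.

G = {x - y + 4z - 4, y^2 - y}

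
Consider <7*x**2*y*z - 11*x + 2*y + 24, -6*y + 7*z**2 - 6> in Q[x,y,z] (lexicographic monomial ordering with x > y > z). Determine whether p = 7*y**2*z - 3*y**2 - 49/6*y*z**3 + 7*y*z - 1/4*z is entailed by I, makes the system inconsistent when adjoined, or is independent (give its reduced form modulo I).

7*y**2*z - 3*y**2 - 49/6*y*z**3 + 7*y*z - 1/4*z is independent of I; its normal form modulo I is -49/12*z**4 + 7*z**2 - 1/4*z - 3.

First compute the reduced Gröbner basis of I by Buchberger's algorithm.
f_1 = 7*x**2*y*z - 11*x + 2*y + 24, LT = x**2*y*z.
f_2 = -6*y + 7*z**2 - 6, LT = y.

S(f_1,f_2): lcm = x**2*y*z. S = 7/6*x**2*z**3 - x**2*z - 11/7*x + 2/7*y + 24/7.
  reduce S modulo (f_1, f_2):
  remainder 7/6*x**2*z**3 - x**2*z - 11/7*x + 1/3*z**2 + 22/7 ≠ 0; add h_3 = 7/6*x**2*z**3 - x**2*z - 11/7*x + 1/3*z**2 + 22/7 to the basis.

The other S-polynomials (S(f_1,h_3), S(f_2,h_3)) all reduce to 0 modulo the current basis, so we have a Gröbner basis.
Inter-reduce: drop elements whose leading term is divisible by another's, tail-reduce, and make monic.
Reduced Gröbner basis: {x**2*z**3 - 6/7*x**2*z - 66/49*x + 2/7*z**2 + 132/49, y - 7/6*z**2 + 1}.
Label its elements g_1 = x**2*z**3 - 6/7*x**2*z - 66/49*x + 2/7*z**2 + 132/49, g_2 = y - 7/6*z**2 + 1.

Reduce p = 7*y**2*z - 3*y**2 - 49/6*y*z**3 + 7*y*z - 1/4*z modulo G:
  leading term y**2*z: subtract (7*y*z)·g_2 from 7*y**2*z - 3*y**2 - 49/6*y*z**3 + 7*y*z - 1/4*z → -3*y**2 - 1/4*z
  leading term y**2: subtract (-3*y)·g_2 from -3*y**2 - 1/4*z → -7/2*y*z**2 + 3*y - 1/4*z
  leading term y*z**2: subtract (-7/2*z**2)·g_2 from -7/2*y*z**2 + 3*y - 1/4*z → 3*y - 49/12*z**4 + 7/2*z**2 - 1/4*z
  leading term y: subtract (3)·g_2 from 3*y - 49/12*z**4 + 7/2*z**2 - 1/4*z → -49/12*z**4 + 7*z**2 - 1/4*z - 3
  leading term z**4: no divisor's leading term divides it; move -49/12*z**4 to the remainder.
  leading term z**2: no divisor's leading term divides it; move 7*z**2 to the remainder.
  leading term z: no divisor's leading term divides it; move -1/4*z to the remainder.
  leading term 1: no divisor's leading term divides it; move -3 to the remainder.
  normal form = -49/12*z**4 + 7*z**2 - 1/4*z - 3.
The normal form is nonzero, so p ∉ I. Since p minus its normal form lies in I, I + (p) = I + (r) where r = -49/12*z**4 + 7*z**2 - 1/4*z - 3; decide whether this ideal is the whole ring.
Run Buchberger on G together with r (pairs among the g_i already reduce to 0 since G is a Gröbner basis):
g_1 = x**2*z**3 - 6/7*x**2*z - 66/49*x + 2/7*z**2 + 132/49, LT = x**2*z**3.
g_2 = y - 7/6*z**2 + 1, LT = y.
r = -49/12*z**4 + 7*z**2 - 1/4*z - 3, LT = z**4.

S(g_1,r): lcm = x**2*z**4. S = 6/7*x**2*z**2 - 3/49*x**2*z - 36/49*x**2 - 66/49*x*z + 2/7*z**3 + 132/49*z.
  reduce S modulo (g_1, g_2, r):
  remainder 6/7*x**2*z**2 - 3/49*x**2*z - 36/49*x**2 - 66/49*x*z + 2/7*z**3 + 132/49*z ≠ 0; add m_4 = 6/7*x**2*z**2 - 3/49*x**2*z - 36/49*x**2 - 66/49*x*z + 2/7*z**3 + 132/49*z to the basis.

S(g_1,m_4): lcm = x**2*z**3. S = 1/14*x**2*z**2 + 11/7*x*z**2 - 66/49*x - 1/3*z**4 - 20/7*z**2 + 132/49.
  reduce S modulo (g_1, g_2, r, m_4):
  remainder 1/196*x**2*z + 3/49*x**2 + 11/7*x*z**2 + 11/98*x*z - 66/49*x - 1/42*z**3 - 24/7*z**2 - 10/49*z + 144/49 ≠ 0; add m_5 = 1/196*x**2*z + 3/49*x**2 + 11/7*x*z**2 + 11/98*x*z - 66/49*x - 1/42*z**3 - 24/7*z**2 - 10/49*z + 144/49 to the basis.

S(r,m_4): lcm = x**2*z**4. S = 1/14*x**2*z**3 - 6/7*x**2*z**2 + 3/49*x**2*z + 36/49*x**2 + 11/7*x*z**3 - 1/3*z**5 - 22/7*z**3.
  reduce S modulo (g_1, g_2, r, m_4, m_5):
  remainder -36/49*x**2 + 11/7*x*z**3 - 132/7*x*z**2 - 132/49*x*z + 5577/343*x - 22/7*z**3 + 288/7*z**2 + 264/49*z - 12162/343 ≠ 0; add m_6 = -36/49*x**2 + 11/7*x*z**3 - 132/7*x*z**2 - 132/49*x*z + 5577/343*x - 22/7*z**3 + 288/7*z**2 + 264/49*z - 12162/343 to the basis.

The other S-polynomials (S(g_1,g_2), S(g_2,r), S(g_2,m_4), S(g_1,m_5), S(g_2,m_5), S(r,m_5), S(m_4,m_5), S(g_1,m_6), S(g_2,m_6), S(r,m_6), S(m_4,m_6), S(m_5,m_6)) all reduce to 0 modulo the current basis, so we have a Gröbner basis.
Inter-reduce: drop elements whose leading term is divisible by another's, tail-reduce, and make monic.
Reduced Gröbner basis: {x**2 - 77/36*x*z**3 + 77/3*x*z**2 + 11/3*x*z - 1859/84*x + 77/18*z**3 - 56*z**2 - 22/3*z + 2027/42, y - 7/6*z**2 + 1, z**4 - 12/7*z**2 + 3/49*z + 36/49}.
The reduced Gröbner basis of I + (p) is {x**2 - 77/36*x*z**3 + 77/3*x*z**2 + 11/3*x*z - 1859/84*x + 77/18*z**3 - 56*z**2 - 22/3*z + 2027/42, y - 7/6*z**2 + 1, z**4 - 12/7*z**2 + 3/49*z + 36/49} ≠ {1}, a proper ideal, so the enlarged system stays consistent: p is independent of I, with normal form -49/12*z**4 + 7*z**2 - 1/4*z - 3.

The remainder on division by a Gröbner basis is unique — it is the normal form.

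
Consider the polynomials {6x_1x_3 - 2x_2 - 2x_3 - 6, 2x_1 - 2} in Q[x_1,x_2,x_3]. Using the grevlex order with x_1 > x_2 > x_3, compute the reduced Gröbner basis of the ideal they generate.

G = {x_1 - 1, x_2 - 2x_3 + 3}

f_1 = 6x_1x_3 - 2x_2 - 2x_3 - 6, LT = x_1x_3.
f_2 = 2x_1 - 2, LT = x_1.

S(f_1,f_2): lcm = x_1x_3. S = -\tfrac{1}{3}x_2 + \tfrac{2}{3}x_3 - 1.
  reduce S modulo (f_1, f_2):
  remainder -\tfrac{1}{3}x_2 + \tfrac{2}{3}x_3 - 1 ≠ 0; add g_3 = -\tfrac{1}{3}x_2 + \tfrac{2}{3}x_3 - 1 to the basis.

The other S-polynomials (S(f_1,g_3), S(f_2,g_3)) all reduce to 0 modulo the current basis, so we have a Gröbner basis.
Inter-reduce: drop elements whose leading term is divisible by another's, tail-reduce, and make monic.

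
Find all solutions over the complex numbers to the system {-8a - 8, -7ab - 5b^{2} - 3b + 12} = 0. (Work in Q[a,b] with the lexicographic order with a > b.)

Compute a lex Gröbner basis by Buchberger's algorithm.
f_1 = -8a - 8, LT = a.
f_2 = -7ab - 5b^{2} - 3b + 12, LT = ab.

S(f_1,f_2): lcm = ab. S = -\tfrac{5}{7}b^{2} + \tfrac{4}{7}b + \tfrac{12}{7}.
  leading term b^{2}: no divisor's leading term divides it; move -\tfrac{5}{7}b^{2} to the remainder.
  leading term b: no divisor's leading term divides it; move \tfrac{4}{7}b to the remainder.
  leading term 1: no divisor's leading term divides it; move \tfrac{12}{7} to the remainder.
  remainder -\tfrac{5}{7}b^{2} + \tfrac{4}{7}b + \tfrac{12}{7} ≠ 0; add h_3 = -\tfrac{5}{7}b^{2} + \tfrac{4}{7}b + \tfrac{12}{7} to the basis.

The other S-polynomials (S(f_1,h_3), S(f_2,h_3)) all reduce to 0 modulo the current basis, so we have a Gröbner basis.
Inter-reduce: drop elements whose leading term is divisible by another's, tail-reduce, and make monic.
Reduced Gröbner basis: {a + 1, b^{2} - \tfrac{4}{5}b - \tfrac{12}{5}}.

The lex basis is triangular: the last element involves only b. Solving b^{2} - \tfrac{4}{5}b - \tfrac{12}{5} = 0 gives b ∈ {-6/5, 2}; substituting each value into the earlier elements determines the remaining variables.
  b = -6/5: the earlier basis element becomes a + 1 = 0, giving a = -1 — point (-1, -6/5).
  b = 2: the earlier basis element becomes a + 1 = 0, giving a = -1 — point (-1, 2).
Zero-dimensionality of the ideal guarantees finitely many solutions over ℂ.

{(-1, -6/5), (-1, 2)}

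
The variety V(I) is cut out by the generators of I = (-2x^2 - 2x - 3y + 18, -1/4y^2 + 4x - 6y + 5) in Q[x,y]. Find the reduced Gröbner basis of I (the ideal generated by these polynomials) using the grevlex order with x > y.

This is the nonlinear analogue of row-reducing a linear system.

f_1 = -2x^2 - 2x - 3y + 18, LT = x^2.
f_2 = -1/4y^2 + 4x - 6y + 5, LT = y^2.

S(f_1,f_2): leading monomials are coprime, so the S-polynomial reduces to 0 (Buchberger's first criterion).
Every S-polynomial of the final basis reduces to 0, so we have a Gröbner basis.

G = {x^2 + x + 3/2y - 9, y^2 - 16x + 24y - 20}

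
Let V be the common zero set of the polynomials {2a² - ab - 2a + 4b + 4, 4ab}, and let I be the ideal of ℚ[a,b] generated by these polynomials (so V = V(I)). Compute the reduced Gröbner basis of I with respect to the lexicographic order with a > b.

G = {a² - a + 2b + 2, ab, b² + b}

f_1 = 2a² - ab - 2a + 4b + 4, LT = a².
f_2 = 4ab, LT = ab.

S(f_1,f_2): lcm = a²b. S = -½ab² - ab + 2b² + 2b.
  reduce S modulo (f_1, f_2):
  remainder 2b² + 2b ≠ 0; add g_3 = 2b² + 2b to the basis.

The other S-polynomials (S(f_1,g_3), S(f_2,g_3)) all reduce to 0 modulo the current basis, so we have a Gröbner basis.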